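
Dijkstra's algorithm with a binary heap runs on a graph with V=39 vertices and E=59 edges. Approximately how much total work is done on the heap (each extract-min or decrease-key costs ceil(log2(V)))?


Dijkstra with a binary heap: each vertex is extracted once, each edge may relax once.
Each heap operation costs O(log V).
V + E = 39 + 59 = 98
ceil(log2(39)) = 6 (since 2^5 = 32 < 39 <= 64 = 2^6)
Total heap work = (V+E) * ceil(log2(V)) = 98 * 6 = 588


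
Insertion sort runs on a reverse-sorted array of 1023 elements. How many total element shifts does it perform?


Sum of shifts = 1 + 2 + 3 + ... + 1022
= 1023 * 1022 / 2
= 1045506 / 2
= 522753


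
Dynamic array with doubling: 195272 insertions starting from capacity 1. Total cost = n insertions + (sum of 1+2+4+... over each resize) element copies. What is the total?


n = 195272
Insertion costs: 195272
Resizes copy 1, 2, 4, ... up to the largest power of 2 that is <= n-1 = 195271, i.e. 131072.
Copy costs = 1 + 2 + 4 + 8 + 16 + 32 + 64 + 128 + 256 + 512 + 1024 + 2048 + 4096 + 8192 + 16384 + 32768 + 65536 + 131072 = 262143
Total = 195272 + 262143 = 457415


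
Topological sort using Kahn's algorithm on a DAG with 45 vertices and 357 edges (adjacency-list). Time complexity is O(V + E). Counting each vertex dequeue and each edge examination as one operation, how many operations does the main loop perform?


Kahn's algorithm:
  1. Compute in-degrees: O(V + E)
  2. Process queue: each vertex dequeued once (O(V))
     each edge examined once (O(E))
Total = V + E = 45 + 357 = 402


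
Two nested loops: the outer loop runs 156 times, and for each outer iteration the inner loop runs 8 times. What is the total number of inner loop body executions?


Outer loop: 156 iterations
Inner loop: 8 iterations per outer iteration
Total = 156 * 8 = 1248


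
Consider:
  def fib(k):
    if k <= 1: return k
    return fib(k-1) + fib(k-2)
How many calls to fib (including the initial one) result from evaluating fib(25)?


Let C(m) = total calls to evaluate fib(m). Then C(0)=C(1)=1, and
C(m) = 1 + C(m-1) + C(m-2) for m >= 2.
Build the table (each entry = 1 + previous two):
  C(0) = 1
  C(1) = 1
  C(2) = 1 + 1 + 1 = 3
  C(3) = 1 + 3 + 1 = 5
  C(4) = 1 + 5 + 3 = 9
  C(5) = 1 + 9 + 5 = 15
  C(6) = 1 + 15 + 9 = 25
  C(7) = 1 + 25 + 15 = 41
  C(8) = 1 + 41 + 25 = 67
  C(9) = 1 + 67 + 41 = 109
  C(10) = 1 + 109 + 67 = 177
  C(11) = 1 + 177 + 109 = 287
  C(12) = 1 + 287 + 177 = 465
  C(13) = 1 + 465 + 287 = 753
  C(14) = 1 + 753 + 465 = 1219
  C(15) = 1 + 1219 + 753 = 1973
  C(16) = 1 + 1973 + 1219 = 3193
  C(17) = 1 + 3193 + 1973 = 5167
  C(18) = 1 + 5167 + 3193 = 8361
  C(19) = 1 + 8361 + 5167 = 13529
  C(20) = 1 + 13529 + 8361 = 21891
  C(21) = 1 + 21891 + 13529 = 35421
  C(22) = 1 + 35421 + 21891 = 57313
  C(23) = 1 + 57313 + 35421 = 92735
  C(24) = 1 + 92735 + 57313 = 150049
  C(25) = 1 + 150049 + 92735 = 242785
Total calls for fib(25) = 242785


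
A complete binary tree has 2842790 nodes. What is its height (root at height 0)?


In a complete binary tree, level k holds nodes 2^k .. 2^(k+1)-1 (1-indexed).
Height = floor(log2(n)) = floor(log2(2842790)) = 21
Check: 2^21 = 2097152 <= 2842790 < 4194304 = 2^22


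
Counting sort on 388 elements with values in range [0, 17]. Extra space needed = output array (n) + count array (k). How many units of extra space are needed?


Output array size: 388 (to store sorted result)
Count array size: 18 (one slot per possible value, range 0 to 17)
Total extra space = 388 + 18 = 406


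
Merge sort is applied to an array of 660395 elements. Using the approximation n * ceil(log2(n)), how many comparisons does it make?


Merge sort divides the array into halves recursively.
Number of levels = ceil(log2(660395)) = 20
At each level, approximately n = 660395 comparisons are needed for merging.
Total comparisons ~ n * ceil(log2(n)) = 660395 * 20 = 13207900


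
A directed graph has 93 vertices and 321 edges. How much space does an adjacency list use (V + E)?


Adjacency list: one list head per vertex + one entry per edge
Vertex heads: 93
Edge entries: 321
Total = 93 + 321 = 414


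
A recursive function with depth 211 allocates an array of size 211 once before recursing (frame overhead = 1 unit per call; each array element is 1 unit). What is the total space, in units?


Array allocation: 211 units (allocated once)
Stack frames: 211 deep * 1 per frame = 211 units
Total = 211 + 211 = 422


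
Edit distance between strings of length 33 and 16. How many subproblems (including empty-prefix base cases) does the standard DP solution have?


The table includes base cases (empty prefixes).
Rows: (m+1) = 34
Columns: (n+1) = 17
Total = 34 * 17 = 578


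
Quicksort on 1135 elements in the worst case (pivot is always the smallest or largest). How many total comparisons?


In the worst case, each partition step picks the worst pivot:
  Partition 1: 1134 comparisons (n-1 elements to compare)
  Partition 2: 1133 comparisons
  Partition 3: 1132 comparisons
  Partition 4: 1131 comparisons
  Partition 5: 1130 comparisons
  ...
  Last partition: 0 comparisons
Total = (n-1) + (n-2) + ... + 1 + 0 = n*(n-1)/2
= 1135*1134/2 = 643545


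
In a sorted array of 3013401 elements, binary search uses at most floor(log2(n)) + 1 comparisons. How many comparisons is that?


Halving sequence: 3013401 -> 1506700 -> 753350 -> 376675 -> 188337 -> 94168 -> 47084 -> 23542 -> 11771 -> 5885 -> 2942 -> 1471 -> 735 -> 367 -> 183 -> 91 -> 45 -> 22 -> 11 -> 5 -> 2 -> 1
Number of halvings = 21
Max comparisons = 21 + 1 = 22


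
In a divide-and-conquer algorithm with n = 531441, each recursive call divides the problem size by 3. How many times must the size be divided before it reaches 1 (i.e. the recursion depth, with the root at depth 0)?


Number of divisions = log_3(531441)
Sizes: 531441 -> 177147 -> 59049 -> 19683 -> 6561 -> 2187 -> 729 -> 243 -> 81 -> 27 -> 9 -> 3 -> 1 (12 divisions)
Recursion depth = 12


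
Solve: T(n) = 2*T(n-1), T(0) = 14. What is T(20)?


Unrolling:
T(20) = 2*T(19) = 2^2*T(18) = ... = 2^20*T(0)
= 2^20 * 14
= 1048576 * 14 = 14680064


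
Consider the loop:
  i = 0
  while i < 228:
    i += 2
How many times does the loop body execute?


Starting at i = 0, each iteration adds 2.
Iterations until i >= 228:
  Iteration 1: i = 0 -> i = 2
  Iteration 2: i = 2 -> i = 4
  Iteration 3: i = 4 -> i = 6
  Iteration 4: i = 6 -> i = 8
  Iteration 5: i = 8 -> i = 10
  Iteration 6: i = 10 -> i = 12
  Iteration 7: i = 12 -> i = 14
  Iteration 8: i = 14 -> i = 16
  ... continuing ...
Total iterations = ceil(228/2) = 114


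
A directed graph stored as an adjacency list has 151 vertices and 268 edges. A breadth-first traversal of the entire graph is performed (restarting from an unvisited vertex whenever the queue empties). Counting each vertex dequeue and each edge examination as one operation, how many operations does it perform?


A full BFS traversal dequeues each vertex once and examines each edge once.
Vertex visits: 151
Edge visits: 268
V + E = 151 + 268 = 419


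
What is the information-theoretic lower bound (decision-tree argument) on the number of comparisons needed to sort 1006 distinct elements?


A binary decision tree of height h has at most 2^h leaves and needs at least n! of them, so h >= ceil(log2(n!)).
1006! is far too large to multiply out, so use Stirling's series:
  ln(n!) ~ n ln n - n + (1/2) ln(2 pi n) + 1/(12n)  (error below 1/(360 n^3), negligible here)
  ln(1006) = 6.9137374
  n ln n = 1006 * 6.9137374 = 6955.2198
  (1/2) ln(2 pi * 1006) = (1/2) ln(6320.8844) = 4.3758
  1/(12*1006) = 0.0001
  ln(1006!) ~ 6955.2198 - 1006 + 4.3758 + 0.0001 = 5953.5957
Convert to base 2: log2(1006!) = 5953.5957 / ln 2 = 5953.5957 / 0.69314718 = 8589.2230
ceil(8589.2230) = 8590


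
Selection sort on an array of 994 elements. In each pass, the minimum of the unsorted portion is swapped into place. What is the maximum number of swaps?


Selection sort performs one swap per pass:
  Pass 1: find min in positions 0 to 993, swap with position 0
  Pass 2: find min in positions 1 to 993, swap with position 1
  Pass 3: find min in positions 2 to 993, swap with position 2
  Pass 4: find min in positions 3 to 993, swap with position 3
  Pass 5: find min in positions 4 to 993, swap with position 4
  ... (988 more passes)
Total passes (and swaps) = n - 1 = 994 - 1 = 993


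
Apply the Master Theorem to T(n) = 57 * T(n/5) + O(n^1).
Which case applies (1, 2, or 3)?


The Master Theorem: T(n) = a*T(n/b) + O(n^c)
  a = 57, b = 5, c = 1
log_b(a) = log_5(57) ~ 2.512
Compare b^c with a: 5^1 = 5 < 57, so c < log_b(a).
Since c < log_b(a), Case 1 applies.
T(n) = O(n^(log_5 57)) ~ O(n^2.512)
Master Theorem case = 1


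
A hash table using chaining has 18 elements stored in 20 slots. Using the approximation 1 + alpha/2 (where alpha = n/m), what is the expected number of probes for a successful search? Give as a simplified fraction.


Load factor alpha = n/m = 18/20
Expected probes = 1 + alpha/2 = 1 + 18/(2*20)
= 1 + 18/40
= 40/40 + 18/40
= 58/40
Simplify: 29/20


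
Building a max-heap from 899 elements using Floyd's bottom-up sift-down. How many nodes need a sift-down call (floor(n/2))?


In a heap of 899 elements (0-indexed array):
  Last element index: 898
  Parent of last element: floor((898 - 1) / 2) = 448
  Internal nodes: indices 0 to 448
  Count = floor(899/2) = 449


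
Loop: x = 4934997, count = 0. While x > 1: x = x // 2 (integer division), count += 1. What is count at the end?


The variable x halves each step:
x = 4934997 -> 2467498 -> 1233749 -> 616874 -> 308437 -> 154218 -> 77109 -> 38554 -> 19277 -> 9638 -> 4819 -> 2409 -> 1204 -> 602 -> 301 -> 150 -> 75 -> 37 -> 18 -> 9 -> 4 -> 2 -> 1
Number of halvings = floor(log2(4934997)) = 22


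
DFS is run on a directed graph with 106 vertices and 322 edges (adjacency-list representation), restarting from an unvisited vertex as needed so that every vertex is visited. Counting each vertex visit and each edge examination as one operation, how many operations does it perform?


A full DFS traversal processes each vertex exactly once (push/pop on stack).
Each directed edge is examined once.
V = 106, E = 322
V + E = 428


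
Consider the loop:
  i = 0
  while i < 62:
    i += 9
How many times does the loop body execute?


Starting at i = 0, each iteration adds 9.
Iterations until i >= 62:
  Iteration 1: i = 0 -> i = 9
  Iteration 2: i = 9 -> i = 18
  Iteration 3: i = 18 -> i = 27
  Iteration 4: i = 27 -> i = 36
  Iteration 5: i = 36 -> i = 45
  Iteration 6: i = 45 -> i = 54
  Iteration 7: i = 54 -> i = 63
Total iterations = ceil(62/9) = 7


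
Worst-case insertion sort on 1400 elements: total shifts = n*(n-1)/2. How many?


Sum of shifts = 1 + 2 + 3 + ... + 1399
= 1400 * 1399 / 2
= 1958600 / 2
= 979300


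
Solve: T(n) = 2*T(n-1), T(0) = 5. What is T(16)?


Unrolling:
T(16) = 2*T(15) = 2^2*T(14) = ... = 2^16*T(0)
= 2^16 * 5
= 65536 * 5 = 327680


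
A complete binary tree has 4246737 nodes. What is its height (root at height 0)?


In a complete binary tree, level k holds nodes 2^k .. 2^(k+1)-1 (1-indexed).
Height = floor(log2(n)) = floor(log2(4246737)) = 22
Check: 2^22 = 4194304 <= 4246737 < 8388608 = 2^23


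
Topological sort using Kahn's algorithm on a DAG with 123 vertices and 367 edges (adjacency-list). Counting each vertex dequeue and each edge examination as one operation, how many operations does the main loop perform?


Kahn's algorithm:
  1. Compute in-degrees: O(V + E)
  2. Process queue: each vertex dequeued once (O(V))
     each edge examined once (O(E))
Total = V + E = 123 + 367 = 490


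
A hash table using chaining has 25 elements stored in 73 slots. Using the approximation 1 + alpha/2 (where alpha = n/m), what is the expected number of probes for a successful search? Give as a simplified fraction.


Load factor alpha = n/m = 25/73
Expected probes = 1 + alpha/2 = 1 + 25/(2*73)
= 1 + 25/146
= 146/146 + 25/146
= 171/146


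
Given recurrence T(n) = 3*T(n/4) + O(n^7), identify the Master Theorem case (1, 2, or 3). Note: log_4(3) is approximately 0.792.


Master Theorem parameters: a=3, b=4, c=7
log_b(a) = 0.792
Compare b^c with a: 4^7 = 16384 > 3, so c > log_b(a).
Comparing c=7 vs log_b(a)=0.792:
7 > 0.792 => Case 3
Result: T(n) = O(n^7)
Master Theorem case = 3


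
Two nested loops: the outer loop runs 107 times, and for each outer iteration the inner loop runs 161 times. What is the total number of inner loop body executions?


Outer loop: 107 iterations
Inner loop: 161 iterations per outer iteration
Total = 107 * 161 = 17227


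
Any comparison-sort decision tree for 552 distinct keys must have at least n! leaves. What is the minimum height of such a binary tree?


A binary decision tree of height h has at most 2^h leaves and needs at least n! of them, so h >= ceil(log2(n!)).
552! is far too large to multiply out, so use Stirling's series:
  ln(n!) ~ n ln n - n + (1/2) ln(2 pi n) + 1/(12n)  (error below 1/(360 n^3), negligible here)
  ln(552) = 6.3135480
  n ln n = 552 * 6.3135480 = 3485.0785
  (1/2) ln(2 pi * 552) = (1/2) ln(3468.3183) = 4.0757
  1/(12*552) = 0.0002
  ln(552!) ~ 3485.0785 - 552 + 4.0757 + 0.0002 = 2937.1544
Convert to base 2: log2(552!) = 2937.1544 / ln 2 = 2937.1544 / 0.69314718 = 4237.4181
ceil(4237.4181) = 4238


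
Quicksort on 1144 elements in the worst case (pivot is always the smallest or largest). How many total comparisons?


In the worst case, each partition step picks the worst pivot:
  Partition 1: 1143 comparisons (n-1 elements to compare)
  Partition 2: 1142 comparisons
  Partition 3: 1141 comparisons
  Partition 4: 1140 comparisons
  Partition 5: 1139 comparisons
  ...
  Last partition: 0 comparisons
Total = (n-1) + (n-2) + ... + 1 + 0 = n*(n-1)/2
= 1144*1143/2 = 653796


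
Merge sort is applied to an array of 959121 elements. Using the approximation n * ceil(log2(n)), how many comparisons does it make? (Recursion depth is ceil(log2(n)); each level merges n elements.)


Merge sort divides the array into halves recursively.
Number of levels = ceil(log2(959121)) = 20
At each level, approximately n = 959121 comparisons are needed for merging.
Total comparisons ~ n * ceil(log2(n)) = 959121 * 20 = 19182420


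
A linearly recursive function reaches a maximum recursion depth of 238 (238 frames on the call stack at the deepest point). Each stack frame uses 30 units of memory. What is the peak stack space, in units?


Maximum recursion depth = 238 frames
Memory per frame = 30 units
Total stack space = depth * frame_size
= 238 * 30 = 7140


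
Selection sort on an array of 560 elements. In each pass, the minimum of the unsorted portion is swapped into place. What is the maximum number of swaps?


Selection sort performs one swap per pass:
  Pass 1: find min in positions 0 to 559, swap with position 0
  Pass 2: find min in positions 1 to 559, swap with position 1
  Pass 3: find min in positions 2 to 559, swap with position 2
  Pass 4: find min in positions 3 to 559, swap with position 3
  Pass 5: find min in positions 4 to 559, swap with position 4
  ... (554 more passes)
Total passes (and swaps) = n - 1 = 560 - 1 = 559


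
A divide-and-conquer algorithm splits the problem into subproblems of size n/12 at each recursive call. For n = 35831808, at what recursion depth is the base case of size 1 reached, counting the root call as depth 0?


At each depth, the problem size is divided by 12:
  Depth 0: problem size = 35831808
  Depth 1: problem size = 2985984
  Depth 2: problem size = 248832
  Depth 3: problem size = 20736
  Depth 4: problem size = 1728
  Depth 5: problem size = 144
  Depth 6: problem size = 12
  Depth 7: problem size = 1 (base case)
The base case is reached at depth log_12(35831808) = 7 (the tree has 8 levels counting depth 0, but the depth asked for is 7).
Recursion depth = 7


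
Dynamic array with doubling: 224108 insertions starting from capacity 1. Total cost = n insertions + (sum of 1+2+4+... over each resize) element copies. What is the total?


n = 224108
Insertion costs: 224108
Resizes copy 1, 2, 4, ... up to the largest power of 2 that is <= n-1 = 224107, i.e. 131072.
Copy costs = 1 + 2 + 4 + 8 + 16 + 32 + 64 + 128 + 256 + 512 + 1024 + 2048 + 4096 + 8192 + 16384 + 32768 + 65536 + 131072 = 262143
Total = 224108 + 262143 = 486251


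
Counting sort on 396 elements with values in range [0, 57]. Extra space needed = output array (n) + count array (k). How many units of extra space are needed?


Output array size: 396 (to store sorted result)
Count array size: 58 (one slot per possible value, range 0 to 57)
Total extra space = 396 + 58 = 454


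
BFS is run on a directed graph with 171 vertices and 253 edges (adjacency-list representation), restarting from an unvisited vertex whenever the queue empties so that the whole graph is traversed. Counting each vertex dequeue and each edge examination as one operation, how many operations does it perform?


A full BFS traversal dequeues each vertex exactly once and examines each directed edge exactly once.
V = 171 (vertex processing cost)
E = 253 (edge examination cost)
Total operations proportional to V + E = 171 + 253 = 424


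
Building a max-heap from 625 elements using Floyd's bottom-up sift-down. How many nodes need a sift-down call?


In a heap of 625 elements (0-indexed array):
  Last element index: 624
  Parent of last element: floor((624 - 1) / 2) = 311
  Internal nodes: indices 0 to 311
  Count = floor(625/2) = 312


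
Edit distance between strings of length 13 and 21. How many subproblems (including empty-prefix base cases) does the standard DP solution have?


The table includes base cases (empty prefixes).
Rows: (m+1) = 14
Columns: (n+1) = 22
Total = 14 * 22 = 308


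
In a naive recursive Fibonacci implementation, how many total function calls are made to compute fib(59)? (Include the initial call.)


Let C(m) = total calls to evaluate fib(m). Then C(0)=C(1)=1, and
C(m) = 1 + C(m-1) + C(m-2) for m >= 2.
Build the table (each entry = 1 + previous two):
  C(0) = 1
  C(1) = 1
  C(2) = 1 + 1 + 1 = 3
  C(3) = 1 + 3 + 1 = 5
  C(4) = 1 + 5 + 3 = 9
  C(5) = 1 + 9 + 5 = 15
  C(6) = 1 + 15 + 9 = 25
  C(7) = 1 + 25 + 15 = 41
  C(8) = 1 + 41 + 25 = 67
  C(9) = 1 + 67 + 41 = 109
  C(10) = 1 + 109 + 67 = 177
  C(11) = 1 + 177 + 109 = 287
  C(12) = 1 + 287 + 177 = 465
  C(13) = 1 + 465 + 287 = 753
  C(14) = 1 + 753 + 465 = 1219
  C(15) = 1 + 1219 + 753 = 1973
  C(16) = 1 + 1973 + 1219 = 3193
  C(17) = 1 + 3193 + 1973 = 5167
  C(18) = 1 + 5167 + 3193 = 8361
  C(19) = 1 + 8361 + 5167 = 13529
  C(20) = 1 + 13529 + 8361 = 21891
  C(21) = 1 + 21891 + 13529 = 35421
  C(22) = 1 + 35421 + 21891 = 57313
  C(23) = 1 + 57313 + 35421 = 92735
  C(24) = 1 + 92735 + 57313 = 150049
  C(25) = 1 + 150049 + 92735 = 242785
  C(26) = 1 + 242785 + 150049 = 392835
  C(27) = 1 + 392835 + 242785 = 635621
  C(28) = 1 + 635621 + 392835 = 1028457
  C(29) = 1 + 1028457 + 635621 = 1664079
  C(30) = 1 + 1664079 + 1028457 = 2692537
  C(31) = 1 + 2692537 + 1664079 = 4356617
  C(32) = 1 + 4356617 + 2692537 = 7049155
  C(33) = 1 + 7049155 + 4356617 = 11405773
  C(34) = 1 + 11405773 + 7049155 = 18454929
  C(35) = 1 + 18454929 + 11405773 = 29860703
  C(36) = 1 + 29860703 + 18454929 = 48315633
  C(37) = 1 + 48315633 + 29860703 = 78176337
  C(38) = 1 + 78176337 + 48315633 = 126491971
  C(39) = 1 + 126491971 + 78176337 = 204668309
  C(40) = 1 + 204668309 + 126491971 = 331160281
  C(41) = 1 + 331160281 + 204668309 = 535828591
  C(42) = 1 + 535828591 + 331160281 = 866988873
  C(43) = 1 + 866988873 + 535828591 = 1402817465
  C(44) = 1 + 1402817465 + 866988873 = 2269806339
  C(45) = 1 + 2269806339 + 1402817465 = 3672623805
  C(46) = 1 + 3672623805 + 2269806339 = 5942430145
  C(47) = 1 + 5942430145 + 3672623805 = 9615053951
  C(48) = 1 + 9615053951 + 5942430145 = 15557484097
  C(49) = 1 + 15557484097 + 9615053951 = 25172538049
  C(50) = 1 + 25172538049 + 15557484097 = 40730022147
  C(51) = 1 + 40730022147 + 25172538049 = 65902560197
  C(52) = 1 + 65902560197 + 40730022147 = 106632582345
  C(53) = 1 + 106632582345 + 65902560197 = 172535142543
  C(54) = 1 + 172535142543 + 106632582345 = 279167724889
  C(55) = 1 + 279167724889 + 172535142543 = 451702867433
  C(56) = 1 + 451702867433 + 279167724889 = 730870592323
  C(57) = 1 + 730870592323 + 451702867433 = 1182573459757
  C(58) = 1 + 1182573459757 + 730870592323 = 1913444052081
  C(59) = 1 + 1913444052081 + 1182573459757 = 3096017511839
Total calls for fib(59) = 3096017511839


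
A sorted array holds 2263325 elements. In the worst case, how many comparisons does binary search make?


Halving sequence: 2263325 -> 1131662 -> 565831 -> 282915 -> 141457 -> 70728 -> 35364 -> 17682 -> 8841 -> 4420 -> 2210 -> 1105 -> 552 -> 276 -> 138 -> 69 -> 34 -> 17 -> 8 -> 4 -> 2 -> 1
Number of halvings = 21
Max comparisons = 21 + 1 = 22


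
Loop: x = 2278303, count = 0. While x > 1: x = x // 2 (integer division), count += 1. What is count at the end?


The variable x halves each step:
x = 2278303 -> 1139151 -> 569575 -> 284787 -> 142393 -> 71196 -> 35598 -> 17799 -> 8899 -> 4449 -> 2224 -> 1112 -> 556 -> 278 -> 139 -> 69 -> 34 -> 17 -> 8 -> 4 -> 2 -> 1
Number of halvings = floor(log2(2278303)) = 21


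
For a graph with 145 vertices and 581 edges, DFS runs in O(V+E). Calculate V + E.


A full DFS traversal visits each vertex once and examines each edge once.
V = 145
E = 581
Sum = 145 + 581 = 726


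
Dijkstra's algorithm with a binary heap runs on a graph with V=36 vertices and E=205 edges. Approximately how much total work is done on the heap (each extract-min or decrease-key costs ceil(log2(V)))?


Dijkstra with a binary heap: each vertex is extracted once, each edge may relax once.
Each heap operation costs O(log V).
V + E = 36 + 205 = 241
ceil(log2(36)) = 6 (since 2^5 = 32 < 36 <= 64 = 2^6)
Total heap work = (V+E) * ceil(log2(V)) = 241 * 6 = 1446


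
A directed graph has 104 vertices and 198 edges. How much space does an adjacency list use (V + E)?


Adjacency list: one list head per vertex + one entry per edge
Vertex heads: 104
Edge entries: 198
Total = 104 + 198 = 302


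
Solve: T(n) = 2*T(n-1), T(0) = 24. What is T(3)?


Unrolling:
T(3) = 2*T(2) = 2^2*T(1) = ... = 2^3*T(0)
= 2^3 * 24
= 8 * 24 = 192


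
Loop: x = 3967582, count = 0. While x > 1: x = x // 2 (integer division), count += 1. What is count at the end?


The variable x halves each step:
x = 3967582 -> 1983791 -> 991895 -> 495947 -> 247973 -> 123986 -> 61993 -> 30996 -> 15498 -> 7749 -> 3874 -> 1937 -> 968 -> 484 -> 242 -> 121 -> 60 -> 30 -> 15 -> 7 -> 3 -> 1
Number of halvings = floor(log2(3967582)) = 21


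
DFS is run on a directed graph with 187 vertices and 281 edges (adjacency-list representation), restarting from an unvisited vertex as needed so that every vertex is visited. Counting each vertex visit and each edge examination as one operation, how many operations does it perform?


A full DFS traversal processes each vertex exactly once (push/pop on stack).
Each directed edge is examined once.
V = 187, E = 281
V + E = 468


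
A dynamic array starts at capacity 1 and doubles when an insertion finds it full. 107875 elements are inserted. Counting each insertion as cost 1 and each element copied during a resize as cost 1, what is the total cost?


n = 107875
Insertion costs: 107875
Resizes copy 1, 2, 4, ... up to the largest power of 2 that is <= n-1 = 107874, i.e. 65536.
Copy costs = 1 + 2 + 4 + 8 + 16 + 32 + 64 + 128 + 256 + 512 + 1024 + 2048 + 4096 + 8192 + 16384 + 32768 + 65536 = 131071
Total = 107875 + 131071 = 238946


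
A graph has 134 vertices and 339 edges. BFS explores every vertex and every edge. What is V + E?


A full BFS traversal dequeues each vertex once and examines each edge once.
Vertex visits: 134
Edge visits: 339
V + E = 134 + 339 = 473


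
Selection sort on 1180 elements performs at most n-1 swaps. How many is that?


Each of the 1179 passes places one element in its final position.
Pass 1: swap minimum into position 0
Pass 2: swap minimum of remaining into position 1
...
Pass 1179: last two elements, one swap
Maximum swaps = 1180 - 1 = 1179


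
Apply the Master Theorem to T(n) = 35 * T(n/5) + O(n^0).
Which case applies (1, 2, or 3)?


The Master Theorem: T(n) = a*T(n/b) + O(n^c)
  a = 35, b = 5, c = 0
log_b(a) = log_5(35) ~ 2.209
Compare b^c with a: 5^0 = 1 < 35, so c < log_b(a).
Since c < log_b(a), Case 1 applies.
T(n) = O(n^(log_5 35)) ~ O(n^2.209)
Master Theorem case = 1


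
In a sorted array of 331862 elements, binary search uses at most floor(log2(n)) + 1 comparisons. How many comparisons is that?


Halving sequence: 331862 -> 165931 -> 82965 -> 41482 -> 20741 -> 10370 -> 5185 -> 2592 -> 1296 -> 648 -> 324 -> 162 -> 81 -> 40 -> 20 -> 10 -> 5 -> 2 -> 1
Number of halvings = 18
Max comparisons = 18 + 1 = 19


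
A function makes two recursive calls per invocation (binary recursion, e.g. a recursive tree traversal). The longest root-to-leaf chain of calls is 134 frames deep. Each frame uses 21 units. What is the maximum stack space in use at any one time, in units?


Binary recursion: the two calls run one after the other, so only one root-to-leaf chain of frames is on the stack at a time.
Maximum depth (longest chain) = 134 frames
Each frame = 21 units
Max stack space = 134 * 21 = 2814


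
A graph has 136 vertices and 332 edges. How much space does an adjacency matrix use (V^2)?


Adjacency matrix: V x V grid of entries
Space = V^2 = 136^2 = 136 * 136 = 18496


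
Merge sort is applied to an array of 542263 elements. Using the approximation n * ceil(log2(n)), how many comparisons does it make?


Merge sort divides the array into halves recursively.
Number of levels = ceil(log2(542263)) = 20
At each level, approximately n = 542263 comparisons are needed for merging.
Total comparisons ~ n * ceil(log2(n)) = 542263 * 20 = 10845260


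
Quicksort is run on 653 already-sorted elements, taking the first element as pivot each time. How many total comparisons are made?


Sum of comparisons per partition:
652 + 651 + ... + 1 + 0
= 653 * (653 - 1) / 2
= 653 * 652 / 2
= 212878


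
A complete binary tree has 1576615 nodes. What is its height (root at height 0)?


In a complete binary tree, level k holds nodes 2^k .. 2^(k+1)-1 (1-indexed).
Height = floor(log2(n)) = floor(log2(1576615)) = 20
Check: 2^20 = 1048576 <= 1576615 < 2097152 = 2^21


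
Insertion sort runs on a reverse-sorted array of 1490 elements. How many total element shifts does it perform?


Sum of shifts = 1 + 2 + 3 + ... + 1489
= 1490 * 1489 / 2
= 2218610 / 2
= 1109305


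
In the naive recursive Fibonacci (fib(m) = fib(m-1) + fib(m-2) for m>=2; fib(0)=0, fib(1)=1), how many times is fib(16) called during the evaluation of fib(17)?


Let N(m) = number of times fib(m) is called while evaluating fib(17).
N(17) = 1 (the initial call).
N(16) = 1 (only fib(17) calls it).
For 1 <= m <= 15: fib(m) is called by fib(m+1) and fib(m+2), so
  N(m) = N(m+1) + N(m+2).
fib(0) is called only by fib(2), so N(0) = N(2).
Walk down from m=17:
  N(17)=1, N(16)=1
N(16) = 1


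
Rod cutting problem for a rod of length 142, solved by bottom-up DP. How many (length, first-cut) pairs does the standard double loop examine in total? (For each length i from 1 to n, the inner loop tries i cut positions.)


For each subproblem length i = 1..142, the inner loop considers i possible first cuts.
Total = 1 + 2 + ... + 142
= 142*(142+1)/2
= 142*143/2 = 10153


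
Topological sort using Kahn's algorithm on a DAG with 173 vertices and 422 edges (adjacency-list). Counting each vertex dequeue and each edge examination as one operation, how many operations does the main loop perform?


Kahn's algorithm:
  1. Compute in-degrees: O(V + E)
  2. Process queue: each vertex dequeued once (O(V))
     each edge examined once (O(E))
Total = V + E = 173 + 422 = 595


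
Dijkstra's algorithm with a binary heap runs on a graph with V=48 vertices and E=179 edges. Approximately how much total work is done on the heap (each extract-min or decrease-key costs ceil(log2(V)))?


Dijkstra with a binary heap: each vertex is extracted once, each edge may relax once.
Each heap operation costs O(log V).
V + E = 48 + 179 = 227
ceil(log2(48)) = 6 (since 2^5 = 32 < 48 <= 64 = 2^6)
Total heap work = (V+E) * ceil(log2(V)) = 227 * 6 = 1362


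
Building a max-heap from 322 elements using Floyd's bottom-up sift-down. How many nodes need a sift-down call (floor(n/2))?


In a heap of 322 elements (0-indexed array):
  Last element index: 321
  Parent of last element: floor((321 - 1) / 2) = 160
  Internal nodes: indices 0 to 160
  Count = floor(322/2) = 161


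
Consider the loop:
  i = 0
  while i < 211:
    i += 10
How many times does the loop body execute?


Starting at i = 0, each iteration adds 10.
Iterations until i >= 211:
  Iteration 1: i = 0 -> i = 10
  Iteration 2: i = 10 -> i = 20
  Iteration 3: i = 20 -> i = 30
  Iteration 4: i = 30 -> i = 40
  Iteration 5: i = 40 -> i = 50
  Iteration 6: i = 50 -> i = 60
  Iteration 7: i = 60 -> i = 70
  Iteration 8: i = 70 -> i = 80
  ... continuing ...
Total iterations = ceil(211/10) = 22


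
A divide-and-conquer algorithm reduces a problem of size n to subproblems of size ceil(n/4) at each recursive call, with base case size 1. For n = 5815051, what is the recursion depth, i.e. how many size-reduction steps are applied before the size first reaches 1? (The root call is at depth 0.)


Each step divides the size by 4 (rounding up); after k steps the size is ceil(n/4^k), which equals 1 exactly when 4^k >= n.
So the depth is the smallest k with 4^k >= 5815051, i.e. ceil(log_4(5815051)).
4^11 = 4194304 < 5815051 <= 16777216 = 4^12
Recursion depth = 12


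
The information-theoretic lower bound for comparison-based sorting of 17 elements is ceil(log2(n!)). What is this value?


A binary decision tree of height h has at most 2^h leaves and needs at least n! of them, so h >= ceil(log2(n!)).
Compute 17! as a running product:
  x2 = 2, x3 = 6, x4 = 24, x5 = 120
  x6 = 720, x7 = 5040, x8 = 40320, x9 = 362880
  x10 = 3628800, x11 = 39916800, x12 = 479001600, x13 = 6227020800
  x14 = 87178291200, x15 = 1307674368000, x16 = 20922789888000, x17 = 355687428096000
17! = 355687428096000
Bracket between powers of 2:
  2^48 = 281474976710656 < 355687428096000 <= 562949953421312 = 2^49
So ceil(log2(17!)) = 49


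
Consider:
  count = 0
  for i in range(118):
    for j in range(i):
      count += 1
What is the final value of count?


For each i, the inner loop runs i times:
  i=0: inner runs 0 times
  i=1: inner runs 1 time
  i=2: inner runs 2 times
  i=3: inner runs 3 times
  i=4: inner runs 4 times
  i=5: inner runs 5 times
  i=6: inner runs 6 times
  i=7: inner runs 7 times
  ...
Total = 0 + 1 + 2 + ... + 117 = 118*(118-1)/2 = 6903


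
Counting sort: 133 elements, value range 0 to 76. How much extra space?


n = 133 (output array)
k = 77 (count array for 77 distinct values)
Extra space = 133 + 77 = 210


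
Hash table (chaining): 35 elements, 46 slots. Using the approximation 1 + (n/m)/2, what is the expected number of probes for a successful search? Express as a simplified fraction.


Computing expected probes:
alpha = 35/46
= 1 + alpha/2
= 1 + 35/(2*46)
= (2*46 + 35) / (2*46)
= 127/92


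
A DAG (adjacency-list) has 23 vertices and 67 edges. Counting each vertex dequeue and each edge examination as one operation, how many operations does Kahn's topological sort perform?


V = 23 (vertex processing)
E = 67 (edge processing)
V + E = 23 + 67 = 90


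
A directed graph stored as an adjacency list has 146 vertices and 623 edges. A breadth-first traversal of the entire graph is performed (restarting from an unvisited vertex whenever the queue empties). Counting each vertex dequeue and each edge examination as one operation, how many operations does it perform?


A full BFS traversal dequeues each vertex once and examines each edge once.
Vertex visits: 146
Edge visits: 623
V + E = 146 + 623 = 769


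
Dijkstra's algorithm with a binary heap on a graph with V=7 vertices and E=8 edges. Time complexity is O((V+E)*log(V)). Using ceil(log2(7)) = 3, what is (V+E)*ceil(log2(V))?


Dijkstra with a binary heap: each vertex is extracted once, each edge may relax once.
Each heap operation costs O(log V).
V + E = 7 + 8 = 15
ceil(log2(7)) = 3 (since 2^2 = 4 < 7 <= 8 = 2^3)
Total heap work = (V+E) * ceil(log2(V)) = 15 * 3 = 45


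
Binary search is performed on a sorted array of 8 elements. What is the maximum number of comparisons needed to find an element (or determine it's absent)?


Binary search halves the search space each comparison:
  Step 1: search space = 8 -> 4
  Step 2: search space = 4 -> 2
  Step 3: search space = 2 -> 1
  Step 4: search space = 1 (final check)
Maximum comparisons = floor(log2(8)) + 1 = 3 + 1 = 4


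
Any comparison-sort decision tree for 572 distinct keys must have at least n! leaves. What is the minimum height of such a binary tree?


A binary decision tree of height h has at most 2^h leaves and needs at least n! of them, so h >= ceil(log2(n!)).
572! is far too large to multiply out, so use Stirling's series:
  ln(n!) ~ n ln n - n + (1/2) ln(2 pi n) + 1/(12n)  (error below 1/(360 n^3), negligible here)
  ln(572) = 6.3491390
  n ln n = 572 * 6.3491390 = 3631.7075
  (1/2) ln(2 pi * 572) = (1/2) ln(3593.9820) = 4.0935
  1/(12*572) = 0.0001
  ln(572!) ~ 3631.7075 - 572 + 4.0935 + 0.0001 = 3063.8011
Convert to base 2: log2(572!) = 3063.8011 / ln 2 = 3063.8011 / 0.69314718 = 4420.1307
ceil(4420.1307) = 4421


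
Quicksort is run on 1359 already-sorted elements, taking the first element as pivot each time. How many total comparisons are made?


Sum of comparisons per partition:
1358 + 1357 + ... + 1 + 0
= 1359 * (1359 - 1) / 2
= 1359 * 1358 / 2
= 922761


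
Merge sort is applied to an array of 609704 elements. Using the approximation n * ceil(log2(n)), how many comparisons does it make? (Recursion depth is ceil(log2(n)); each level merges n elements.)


Merge sort divides the array into halves recursively.
Number of levels = ceil(log2(609704)) = 20
At each level, approximately n = 609704 comparisons are needed for merging.
Total comparisons ~ n * ceil(log2(n)) = 609704 * 20 = 12194080


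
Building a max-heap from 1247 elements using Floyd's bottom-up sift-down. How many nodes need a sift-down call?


In a heap of 1247 elements (0-indexed array):
  Last element index: 1246
  Parent of last element: floor((1246 - 1) / 2) = 622
  Internal nodes: indices 0 to 622
  Count = floor(1247/2) = 623


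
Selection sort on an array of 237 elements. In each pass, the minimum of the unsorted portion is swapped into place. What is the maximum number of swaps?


Selection sort performs one swap per pass:
  Pass 1: find min in positions 0 to 236, swap with position 0
  Pass 2: find min in positions 1 to 236, swap with position 1
  Pass 3: find min in positions 2 to 236, swap with position 2
  Pass 4: find min in positions 3 to 236, swap with position 3
  Pass 5: find min in positions 4 to 236, swap with position 4
  ... (231 more passes)
Total passes (and swaps) = n - 1 = 237 - 1 = 236


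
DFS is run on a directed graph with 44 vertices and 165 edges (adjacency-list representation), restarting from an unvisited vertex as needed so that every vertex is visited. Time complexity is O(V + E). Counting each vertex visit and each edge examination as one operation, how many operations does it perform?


A full DFS traversal processes each vertex exactly once (push/pop on stack).
Each directed edge is examined once.
V = 44, E = 165
V + E = 209


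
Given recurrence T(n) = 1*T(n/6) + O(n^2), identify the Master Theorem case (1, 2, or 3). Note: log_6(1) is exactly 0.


Master Theorem parameters: a=1, b=6, c=2
log_b(a) = 0
Compare b^c with a: 6^2 = 36 > 1, so c > log_b(a).
Comparing c=2 vs log_b(a)=0:
2 > 0 => Case 3
Result: T(n) = O(n^2)
Master Theorem case = 3


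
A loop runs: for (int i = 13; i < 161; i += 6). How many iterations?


Loop starts at i = 13, increments by 6, stops when i >= 161.
Number of iterations = ceil((161 - 13) / 6)
= ceil(148 / 6)
= 25


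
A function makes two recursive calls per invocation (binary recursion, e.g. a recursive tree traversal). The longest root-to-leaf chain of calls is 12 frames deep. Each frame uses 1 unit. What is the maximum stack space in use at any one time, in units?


Binary recursion: the two calls run one after the other, so only one root-to-leaf chain of frames is on the stack at a time.
Maximum depth (longest chain) = 12 frames
Each frame = 1 unit
Max stack space = 12 * 1 = 12


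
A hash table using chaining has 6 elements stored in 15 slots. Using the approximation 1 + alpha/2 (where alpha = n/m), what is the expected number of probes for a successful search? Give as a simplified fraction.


Load factor alpha = n/m = 6/15
Expected probes = 1 + alpha/2 = 1 + 6/(2*15)
= 1 + 6/30
= 30/30 + 6/30
= 36/30
Simplify: 6/5


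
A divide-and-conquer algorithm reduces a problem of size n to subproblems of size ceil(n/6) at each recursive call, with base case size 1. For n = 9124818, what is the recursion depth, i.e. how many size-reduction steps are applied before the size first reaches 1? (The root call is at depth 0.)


Each step divides the size by 6 (rounding up); after k steps the size is ceil(n/6^k), which equals 1 exactly when 6^k >= n.
So the depth is the smallest k with 6^k >= 9124818, i.e. ceil(log_6(9124818)).
6^8 = 1679616 < 9124818 <= 10077696 = 6^9
Recursion depth = 9


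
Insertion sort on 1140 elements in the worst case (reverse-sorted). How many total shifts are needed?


In the worst case (reverse-sorted), each element shifts past all previous:
  Element 1: 1 shifts
  Element 2: 2 shifts
  Element 3: 3 shifts
  Element 4: 4 shifts
  Element 5: 5 shifts
  ...
  Element 1139: 1139 shifts
Total = 1 + 2 + ... + 1139
= 1140*(1140-1)/2 = 649230


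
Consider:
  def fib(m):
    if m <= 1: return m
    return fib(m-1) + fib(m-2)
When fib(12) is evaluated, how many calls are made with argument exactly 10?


Let N(m) = number of times fib(m) is called while evaluating fib(12).
N(12) = 1 (the initial call).
N(11) = 1 (only fib(12) calls it).
For 1 <= m <= 10: fib(m) is called by fib(m+1) and fib(m+2), so
  N(m) = N(m+1) + N(m+2).
fib(0) is called only by fib(2), so N(0) = N(2).
Walk down from m=12:
  N(12)=1, N(11)=1, N(10)=2
N(10) = 2


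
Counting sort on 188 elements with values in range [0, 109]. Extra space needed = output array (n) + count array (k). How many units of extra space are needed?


Output array size: 188 (to store sorted result)
Count array size: 110 (one slot per possible value, range 0 to 109)
Total extra space = 188 + 110 = 298


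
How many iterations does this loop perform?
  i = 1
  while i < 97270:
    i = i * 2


The loop variable doubles each iteration:
i = 1 -> 2 -> 4 -> 8 -> 16 -> 32 -> 64 -> 128 -> 256 -> 512 -> 1024 -> 2048 -> 4096 -> 8192 -> 16384 -> 32768 -> 65536 -> 131072 (stop, 131072 >= 97270)
Number of doublings = ceil(log2(97270)) = 17


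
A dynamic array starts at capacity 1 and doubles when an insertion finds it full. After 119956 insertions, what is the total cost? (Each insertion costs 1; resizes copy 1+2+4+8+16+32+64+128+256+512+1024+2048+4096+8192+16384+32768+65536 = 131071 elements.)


Insertion cost: 119956 (one per element)
Resizes occur just before inserting elements 2, 3, 5, 9, ...
Elements copied at each resize: 1 + 2 + 4 + 8 + 16 + 32 + 64 + 128 + 256 + 512 + 1024 + 2048 + 4096 + 8192 + 16384 + 32768 + 65536
Sum of copies = 131071 (geometric series: 2^k - 1)
Total = 119956 + 131071 = 251027


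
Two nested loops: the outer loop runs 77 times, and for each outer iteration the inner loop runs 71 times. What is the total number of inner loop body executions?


Outer loop: 77 iterations
Inner loop: 71 iterations per outer iteration
Total = 77 * 71 = 5467
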